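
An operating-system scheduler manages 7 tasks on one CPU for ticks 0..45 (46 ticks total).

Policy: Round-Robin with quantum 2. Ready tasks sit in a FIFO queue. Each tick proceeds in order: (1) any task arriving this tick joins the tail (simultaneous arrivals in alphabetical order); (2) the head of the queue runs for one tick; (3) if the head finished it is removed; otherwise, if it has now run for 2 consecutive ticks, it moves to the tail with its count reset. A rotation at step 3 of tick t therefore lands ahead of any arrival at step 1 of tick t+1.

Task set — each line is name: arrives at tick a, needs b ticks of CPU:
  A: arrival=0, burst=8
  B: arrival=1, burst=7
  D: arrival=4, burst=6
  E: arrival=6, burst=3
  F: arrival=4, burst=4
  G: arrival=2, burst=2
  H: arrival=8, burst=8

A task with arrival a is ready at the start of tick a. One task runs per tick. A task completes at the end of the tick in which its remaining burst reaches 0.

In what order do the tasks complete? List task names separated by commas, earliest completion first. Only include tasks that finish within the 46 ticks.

completion order = G, F, A, E, B, D, H

t=0: queue=[A] q_used=0 → run A
t=1: queue=[A,B] q_used=1 → run A
t=2: queue=[B,A,G] q_used=0 → run B
t=3: queue=[B,A,G] q_used=1 → run B
t=4: queue=[A,G,B,D,F] q_used=0 → run A
t=5: queue=[A,G,B,D,F] q_used=1 → run A
t=6: queue=[G,B,D,F,A,E] q_used=0 → run G
t=7: queue=[G,B,D,F,A,E] q_used=1 → run G
t=8: queue=[B,D,F,A,E,H] q_used=0 → run B
t=9: queue=[B,D,F,A,E,H] q_used=1 → run B
t=10: queue=[D,F,A,E,H,B] q_used=0 → run D
t=11: queue=[D,F,A,E,H,B] q_used=1 → run D
t=12: queue=[F,A,E,H,B,D] q_used=0 → run F
t=13: queue=[F,A,E,H,B,D] q_used=1 → run F
t=14: queue=[A,E,H,B,D,F] q_used=0 → run A
t=15: queue=[A,E,H,B,D,F] q_used=1 → run A
t=16: queue=[E,H,B,D,F,A] q_used=0 → run E
t=17: queue=[E,H,B,D,F,A] q_used=1 → run E
t=18: queue=[H,B,D,F,A,E] q_used=0 → run H
t=19: queue=[H,B,D,F,A,E] q_used=1 → run H
t=20: queue=[B,D,F,A,E,H] q_used=0 → run B
t=21: queue=[B,D,F,A,E,H] q_used=1 → run B
t=22: queue=[D,F,A,E,H,B] q_used=0 → run D
t=23: queue=[D,F,A,E,H,B] q_used=1 → run D
t=24: queue=[F,A,E,H,B,D] q_used=0 → run F
t=25: queue=[F,A,E,H,B,D] q_used=1 → run F
t=26: queue=[A,E,H,B,D] q_used=0 → run A
t=27: queue=[A,E,H,B,D] q_used=1 → run A
t=28: queue=[E,H,B,D] q_used=0 → run E
t=29: queue=[H,B,D] q_used=0 → run H
t=30: queue=[H,B,D] q_used=1 → run H
t=31: queue=[B,D,H] q_used=0 → run B
t=32: queue=[D,H] q_used=0 → run D
t=33: queue=[D,H] q_used=1 → run D
t=34: queue=[H] q_used=0 → run H
t=35: queue=[H] q_used=1 → run H
t=36: queue=[H] q_used=0 → run H
t=37: queue=[H] q_used=1 → run H
t=38: (idle)
t=39: (idle)
t=40: (idle)
t=41: (idle)
t=42: (idle)
t=43: (idle)
t=44: (idle)
t=45: (idle)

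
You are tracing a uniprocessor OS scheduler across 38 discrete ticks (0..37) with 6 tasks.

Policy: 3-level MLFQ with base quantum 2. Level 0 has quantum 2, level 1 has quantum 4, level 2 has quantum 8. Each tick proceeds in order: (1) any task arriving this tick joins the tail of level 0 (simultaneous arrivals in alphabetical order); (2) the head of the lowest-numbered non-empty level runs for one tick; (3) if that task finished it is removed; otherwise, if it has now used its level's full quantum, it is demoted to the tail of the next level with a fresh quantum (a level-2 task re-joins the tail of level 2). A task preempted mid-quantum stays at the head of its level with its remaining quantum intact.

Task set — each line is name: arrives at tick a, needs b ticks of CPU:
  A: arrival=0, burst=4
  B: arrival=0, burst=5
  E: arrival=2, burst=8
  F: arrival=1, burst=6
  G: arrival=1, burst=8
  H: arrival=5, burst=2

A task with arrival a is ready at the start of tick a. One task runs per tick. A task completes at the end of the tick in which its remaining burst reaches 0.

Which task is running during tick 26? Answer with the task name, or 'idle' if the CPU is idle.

t=0: L0/L1/L2 = AB/-/- → run A
t=1: L0/L1/L2 = ABFG/-/- → run A
t=2: L0/L1/L2 = BFGE/A/- → run B
t=3: L0/L1/L2 = BFGE/A/- → run B
t=4: L0/L1/L2 = FGE/AB/- → run F
t=5: L0/L1/L2 = FGEH/AB/- → run F
t=6: L0/L1/L2 = GEH/ABF/- → run G
t=7: L0/L1/L2 = GEH/ABF/- → run G
t=8: L0/L1/L2 = EH/ABFG/- → run E
t=9: L0/L1/L2 = EH/ABFG/- → run E
t=10: L0/L1/L2 = H/ABFGE/- → run H
t=11: L0/L1/L2 = H/ABFGE/- → run H
t=12: L0/L1/L2 = -/ABFGE/- → run A
t=13: L0/L1/L2 = -/ABFGE/- → run A
t=14: L0/L1/L2 = -/BFGE/- → run B
t=15: L0/L1/L2 = -/BFGE/- → run B
t=16: L0/L1/L2 = -/BFGE/- → run B
t=17: L0/L1/L2 = -/FGE/- → run F
t=18: L0/L1/L2 = -/FGE/- → run F
t=19: L0/L1/L2 = -/FGE/- → run F
t=20: L0/L1/L2 = -/FGE/- → run F
t=21: L0/L1/L2 = -/GE/- → run G
t=22: L0/L1/L2 = -/GE/- → run G
t=23: L0/L1/L2 = -/GE/- → run G
t=24: L0/L1/L2 = -/GE/- → run G
t=25: L0/L1/L2 = -/E/G → run E
t=26: L0/L1/L2 = -/E/G → run E
t=27: L0/L1/L2 = -/E/G → run E
t=28: L0/L1/L2 = -/E/G → run E
t=29: L0/L1/L2 = -/-/GE → run G
t=30: L0/L1/L2 = -/-/GE → run G
t=31: L0/L1/L2 = -/-/E → run E
t=32: L0/L1/L2 = -/-/E → run E
t=33: (idle)
t=34: (idle)
t=35: (idle)
t=36: (idle)
t=37: (idle)

running at tick 26 = E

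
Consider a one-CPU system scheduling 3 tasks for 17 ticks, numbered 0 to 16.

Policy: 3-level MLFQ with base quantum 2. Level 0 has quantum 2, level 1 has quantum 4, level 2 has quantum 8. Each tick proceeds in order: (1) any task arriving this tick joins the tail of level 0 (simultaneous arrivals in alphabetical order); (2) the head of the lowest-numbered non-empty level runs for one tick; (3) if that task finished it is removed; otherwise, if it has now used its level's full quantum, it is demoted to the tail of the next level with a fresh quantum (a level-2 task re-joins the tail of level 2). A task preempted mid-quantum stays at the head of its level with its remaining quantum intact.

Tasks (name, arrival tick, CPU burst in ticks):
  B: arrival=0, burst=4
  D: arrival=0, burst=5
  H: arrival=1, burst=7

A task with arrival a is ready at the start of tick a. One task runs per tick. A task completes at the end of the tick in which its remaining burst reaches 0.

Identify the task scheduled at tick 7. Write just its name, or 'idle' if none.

t=0: L0/L1/L2 = BD/-/- → run B
t=1: L0/L1/L2 = BDH/-/- → run B
t=2: L0/L1/L2 = DH/B/- → run D
t=3: L0/L1/L2 = DH/B/- → run D
t=4: L0/L1/L2 = H/BD/- → run H
t=5: L0/L1/L2 = H/BD/- → run H
t=6: L0/L1/L2 = -/BDH/- → run B
t=7: L0/L1/L2 = -/BDH/- → run B
t=8: L0/L1/L2 = -/DH/- → run D
t=9: L0/L1/L2 = -/DH/- → run D
t=10: L0/L1/L2 = -/DH/- → run D
t=11: L0/L1/L2 = -/H/- → run H
t=12: L0/L1/L2 = -/H/- → run H
t=13: L0/L1/L2 = -/H/- → run H
t=14: L0/L1/L2 = -/H/- → run H
t=15: L0/L1/L2 = -/-/H → run H
t=16: (idle)

running at tick 7 = B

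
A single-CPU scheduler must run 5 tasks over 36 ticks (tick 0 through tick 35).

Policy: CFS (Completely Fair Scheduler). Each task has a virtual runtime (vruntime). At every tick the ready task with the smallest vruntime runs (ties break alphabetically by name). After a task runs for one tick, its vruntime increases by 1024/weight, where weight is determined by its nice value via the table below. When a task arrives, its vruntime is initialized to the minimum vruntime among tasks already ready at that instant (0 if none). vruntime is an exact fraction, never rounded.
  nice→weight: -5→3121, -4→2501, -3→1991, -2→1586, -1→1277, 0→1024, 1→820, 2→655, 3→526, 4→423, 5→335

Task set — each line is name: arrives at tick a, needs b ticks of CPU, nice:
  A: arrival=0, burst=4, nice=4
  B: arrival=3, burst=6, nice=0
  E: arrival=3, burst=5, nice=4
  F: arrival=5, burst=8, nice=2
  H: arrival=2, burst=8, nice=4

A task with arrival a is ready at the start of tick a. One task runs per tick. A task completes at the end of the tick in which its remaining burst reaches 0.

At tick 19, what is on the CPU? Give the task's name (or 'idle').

t=0: vr[A=0] → run A
t=1: vr[A=1024/423] → run A
t=2: vr[A=2048/423 H=2048/423] → run A
t=3: vr[A=1024/141 B=2048/423 E=2048/423 H=2048/423] → run B
t=4: vr[A=1024/141 B=2471/423 E=2048/423 H=2048/423] → run E
t=5: vr[A=1024/141 B=2471/423 E=1024/141 F=2048/423 H=2048/423] → run F
t=6: vr[A=1024/141 B=2471/423 E=1024/141 F=1774592/277065 H=2048/423] → run H
t=7: vr[A=1024/141 B=2471/423 E=1024/141 F=1774592/277065 H=1024/141] → run B
t=8: vr[A=1024/141 B=2894/423 E=1024/141 F=1774592/277065 H=1024/141] → run F
t=9: vr[A=1024/141 B=2894/423 E=1024/141 F=2207744/277065 H=1024/141] → run B
t=10: vr[A=1024/141 B=3317/423 E=1024/141 F=2207744/277065 H=1024/141] → run A
t=11: vr[B=3317/423 E=1024/141 F=2207744/277065 H=1024/141] → run E
t=12: vr[B=3317/423 E=4096/423 F=2207744/277065 H=1024/141] → run H
t=13: vr[B=3317/423 E=4096/423 F=2207744/277065 H=4096/423] → run B
t=14: vr[B=3740/423 E=4096/423 F=2207744/277065 H=4096/423] → run F
t=15: vr[B=3740/423 E=4096/423 F=2640896/277065 H=4096/423] → run B
t=16: vr[B=4163/423 E=4096/423 F=2640896/277065 H=4096/423] → run F
t=17: vr[B=4163/423 E=4096/423 F=3074048/277065 H=4096/423] → run E
t=18: vr[B=4163/423 E=5120/423 F=3074048/277065 H=4096/423] → run H
t=19: vr[B=4163/423 E=5120/423 F=3074048/277065 H=5120/423] → run B
t=20: vr[E=5120/423 F=3074048/277065 H=5120/423] → run F
t=21: vr[E=5120/423 F=701440/55413 H=5120/423] → run E
t=22: vr[E=2048/141 F=701440/55413 H=5120/423] → run H
t=23: vr[E=2048/141 F=701440/55413 H=2048/141] → run F
t=24: vr[E=2048/141 F=3940352/277065 H=2048/141] → run F
t=25: vr[E=2048/141 F=4373504/277065 H=2048/141] → run E
t=26: vr[F=4373504/277065 H=2048/141] → run H
t=27: vr[F=4373504/277065 H=7168/423] → run F
t=28: vr[H=7168/423] → run H
t=29: vr[H=8192/423] → run H
t=30: vr[H=1024/47] → run H
t=31: (idle)
t=32: (idle)
t=33: (idle)
t=34: (idle)
t=35: (idle)

running at tick 19 = B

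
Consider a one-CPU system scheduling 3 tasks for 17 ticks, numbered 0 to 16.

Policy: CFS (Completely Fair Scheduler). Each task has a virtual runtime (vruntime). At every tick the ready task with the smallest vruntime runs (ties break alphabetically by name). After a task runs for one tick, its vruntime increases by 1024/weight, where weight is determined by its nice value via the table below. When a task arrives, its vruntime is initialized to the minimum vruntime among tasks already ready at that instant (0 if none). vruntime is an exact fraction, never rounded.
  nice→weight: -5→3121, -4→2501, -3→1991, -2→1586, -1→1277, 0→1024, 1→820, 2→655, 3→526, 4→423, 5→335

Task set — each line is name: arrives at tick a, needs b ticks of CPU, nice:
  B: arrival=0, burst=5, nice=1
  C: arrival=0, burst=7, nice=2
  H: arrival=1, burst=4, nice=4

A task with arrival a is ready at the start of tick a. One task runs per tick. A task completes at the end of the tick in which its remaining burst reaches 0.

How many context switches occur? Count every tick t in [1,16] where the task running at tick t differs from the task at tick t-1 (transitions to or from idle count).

t=0: vr[B=0 C=0] → run B
t=1: vr[B=256/205 C=0 H=0] → run C
t=2: vr[B=256/205 C=1024/655 H=0] → run H
t=3: vr[B=256/205 C=1024/655 H=1024/423] → run B
t=4: vr[B=512/205 C=1024/655 H=1024/423] → run C
t=5: vr[B=512/205 C=2048/655 H=1024/423] → run H
t=6: vr[B=512/205 C=2048/655 H=2048/423] → run B
t=7: vr[B=768/205 C=2048/655 H=2048/423] → run C
t=8: vr[B=768/205 C=3072/655 H=2048/423] → run B
t=9: vr[B=1024/205 C=3072/655 H=2048/423] → run C
t=10: vr[B=1024/205 C=4096/655 H=2048/423] → run H
t=11: vr[B=1024/205 C=4096/655 H=1024/141] → run B
t=12: vr[C=4096/655 H=1024/141] → run C
t=13: vr[C=1024/131 H=1024/141] → run H
t=14: vr[C=1024/131] → run C
t=15: vr[C=6144/655] → run C
t=16: (idle)

context switches = 15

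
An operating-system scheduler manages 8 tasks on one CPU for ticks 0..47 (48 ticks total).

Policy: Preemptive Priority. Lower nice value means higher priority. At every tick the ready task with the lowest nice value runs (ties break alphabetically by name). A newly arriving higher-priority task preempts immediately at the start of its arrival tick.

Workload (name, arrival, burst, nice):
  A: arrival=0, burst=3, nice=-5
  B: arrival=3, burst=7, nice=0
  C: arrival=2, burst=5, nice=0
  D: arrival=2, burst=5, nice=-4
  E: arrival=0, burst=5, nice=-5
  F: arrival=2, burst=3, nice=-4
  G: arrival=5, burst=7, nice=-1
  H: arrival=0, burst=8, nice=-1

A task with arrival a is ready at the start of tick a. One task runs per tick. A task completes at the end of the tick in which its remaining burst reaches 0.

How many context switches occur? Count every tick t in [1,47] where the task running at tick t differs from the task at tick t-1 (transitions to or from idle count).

t=0: ready={A,E,H} → run A
t=1: ready={A,E,H} → run A
t=2: ready={A,C,D,E,F,H} → run A
t=3: ready={B,C,D,E,F,H} → run E
t=4: ready={B,C,D,E,F,H} → run E
t=5: ready={B,C,D,E,F,G,H} → run E
t=6: ready={B,C,D,E,F,G,H} → run E
t=7: ready={B,C,D,E,F,G,H} → run E
t=8: ready={B,C,D,F,G,H} → run D
t=9: ready={B,C,D,F,G,H} → run D
t=10: ready={B,C,D,F,G,H} → run D
t=11: ready={B,C,D,F,G,H} → run D
t=12: ready={B,C,D,F,G,H} → run D
t=13: ready={B,C,F,G,H} → run F
t=14: ready={B,C,F,G,H} → run F
t=15: ready={B,C,F,G,H} → run F
t=16: ready={B,C,G,H} → run G
t=17: ready={B,C,G,H} → run G
t=18: ready={B,C,G,H} → run G
t=19: ready={B,C,G,H} → run G
t=20: ready={B,C,G,H} → run G
t=21: ready={B,C,G,H} → run G
t=22: ready={B,C,G,H} → run G
t=23: ready={B,C,H} → run H
t=24: ready={B,C,H} → run H
t=25: ready={B,C,H} → run H
t=26: ready={B,C,H} → run H
t=27: ready={B,C,H} → run H
t=28: ready={B,C,H} → run H
t=29: ready={B,C,H} → run H
t=30: ready={B,C,H} → run H
t=31: ready={B,C} → run B
t=32: ready={B,C} → run B
t=33: ready={B,C} → run B
t=34: ready={B,C} → run B
t=35: ready={B,C} → run B
t=36: ready={B,C} → run B
t=37: ready={B,C} → run B
t=38: ready={C} → run C
t=39: ready={C} → run C
t=40: ready={C} → run C
t=41: ready={C} → run C
t=42: ready={C} → run C
t=43: (idle)
t=44: (idle)
t=45: (idle)
t=46: (idle)
t=47: (idle)

context switches = 8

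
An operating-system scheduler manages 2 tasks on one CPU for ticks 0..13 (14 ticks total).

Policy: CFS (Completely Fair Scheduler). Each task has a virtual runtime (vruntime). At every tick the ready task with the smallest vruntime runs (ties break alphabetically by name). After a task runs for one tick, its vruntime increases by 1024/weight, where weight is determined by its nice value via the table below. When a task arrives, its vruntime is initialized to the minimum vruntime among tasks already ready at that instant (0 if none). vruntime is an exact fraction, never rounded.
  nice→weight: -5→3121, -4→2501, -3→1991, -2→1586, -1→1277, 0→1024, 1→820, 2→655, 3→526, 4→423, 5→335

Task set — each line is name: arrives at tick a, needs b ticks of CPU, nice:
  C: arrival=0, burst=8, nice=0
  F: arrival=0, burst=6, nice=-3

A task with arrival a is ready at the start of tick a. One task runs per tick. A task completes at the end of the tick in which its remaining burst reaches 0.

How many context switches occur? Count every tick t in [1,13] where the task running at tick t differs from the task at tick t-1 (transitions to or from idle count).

t=0: vr[C=0 F=0] → run C
t=1: vr[C=1 F=0] → run F
t=2: vr[C=1 F=1024/1991] → run F
t=3: vr[C=1 F=2048/1991] → run C
t=4: vr[C=2 F=2048/1991] → run F
t=5: vr[C=2 F=3072/1991] → run F
t=6: vr[C=2 F=4096/1991] → run C
t=7: vr[C=3 F=4096/1991] → run F
t=8: vr[C=3 F=5120/1991] → run F
t=9: vr[C=3] → run C
t=10: vr[C=4] → run C
t=11: vr[C=5] → run C
t=12: vr[C=6] → run C
t=13: vr[C=7] → run C

context switches = 6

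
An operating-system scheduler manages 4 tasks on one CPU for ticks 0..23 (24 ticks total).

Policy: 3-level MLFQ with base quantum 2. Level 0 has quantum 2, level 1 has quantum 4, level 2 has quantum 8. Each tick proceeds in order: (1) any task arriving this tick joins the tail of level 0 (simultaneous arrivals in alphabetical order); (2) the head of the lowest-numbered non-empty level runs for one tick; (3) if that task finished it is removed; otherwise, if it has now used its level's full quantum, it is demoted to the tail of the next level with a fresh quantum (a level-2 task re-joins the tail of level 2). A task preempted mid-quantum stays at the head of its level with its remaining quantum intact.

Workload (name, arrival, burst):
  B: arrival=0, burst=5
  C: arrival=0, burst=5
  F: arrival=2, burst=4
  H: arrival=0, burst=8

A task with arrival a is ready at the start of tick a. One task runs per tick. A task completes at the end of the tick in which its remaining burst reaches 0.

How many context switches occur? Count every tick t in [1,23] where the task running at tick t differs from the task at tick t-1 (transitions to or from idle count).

t=0: L0/L1/L2 = BCH/-/- → run B
t=1: L0/L1/L2 = BCH/-/- → run B
t=2: L0/L1/L2 = CHF/B/- → run C
t=3: L0/L1/L2 = CHF/B/- → run C
t=4: L0/L1/L2 = HF/BC/- → run H
t=5: L0/L1/L2 = HF/BC/- → run H
t=6: L0/L1/L2 = F/BCH/- → run F
t=7: L0/L1/L2 = F/BCH/- → run F
t=8: L0/L1/L2 = -/BCHF/- → run B
t=9: L0/L1/L2 = -/BCHF/- → run B
t=10: L0/L1/L2 = -/BCHF/- → run B
t=11: L0/L1/L2 = -/CHF/- → run C
t=12: L0/L1/L2 = -/CHF/- → run C
t=13: L0/L1/L2 = -/CHF/- → run C
t=14: L0/L1/L2 = -/HF/- → run H
t=15: L0/L1/L2 = -/HF/- → run H
t=16: L0/L1/L2 = -/HF/- → run H
t=17: L0/L1/L2 = -/HF/- → run H
t=18: L0/L1/L2 = -/F/H → run F
t=19: L0/L1/L2 = -/F/H → run F
t=20: L0/L1/L2 = -/-/H → run H
t=21: L0/L1/L2 = -/-/H → run H
t=22: (idle)
t=23: (idle)

context switches = 9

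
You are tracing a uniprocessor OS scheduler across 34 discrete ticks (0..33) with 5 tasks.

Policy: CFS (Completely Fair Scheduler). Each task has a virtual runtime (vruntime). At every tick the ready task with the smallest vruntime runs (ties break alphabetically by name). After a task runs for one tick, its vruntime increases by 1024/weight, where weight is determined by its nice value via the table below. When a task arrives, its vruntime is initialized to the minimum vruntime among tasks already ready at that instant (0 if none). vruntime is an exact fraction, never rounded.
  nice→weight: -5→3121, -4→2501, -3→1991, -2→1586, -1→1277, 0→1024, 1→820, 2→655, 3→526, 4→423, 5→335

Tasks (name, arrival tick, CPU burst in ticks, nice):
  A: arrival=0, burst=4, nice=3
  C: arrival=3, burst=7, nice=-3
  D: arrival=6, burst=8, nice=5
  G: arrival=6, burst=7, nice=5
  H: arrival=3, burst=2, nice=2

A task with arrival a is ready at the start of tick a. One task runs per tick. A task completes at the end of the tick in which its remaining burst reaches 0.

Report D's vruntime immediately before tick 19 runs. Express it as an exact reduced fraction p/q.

vruntime(D, start of tick 19) = 2723309056/175417055

t=0: vr[A=0] → run A
t=1: vr[A=512/263] → run A
t=2: vr[A=1024/263] → run A
t=3: vr[A=1536/263 C=1536/263 H=1536/263] → run A
t=4: vr[C=1536/263 H=1536/263] → run C
t=5: vr[C=3327488/523633 H=1536/263] → run H
t=6: vr[C=3327488/523633 D=3327488/523633 G=3327488/523633 H=1275392/172265] → run C
t=7: vr[C=3596800/523633 D=3327488/523633 G=3327488/523633 H=1275392/172265] → run D
t=8: vr[C=3596800/523633 D=1650908672/175417055 G=3327488/523633 H=1275392/172265] → run G
t=9: vr[C=3596800/523633 D=1650908672/175417055 G=1650908672/175417055 H=1275392/172265] → run C
t=10: vr[C=3866112/523633 D=1650908672/175417055 G=1650908672/175417055 H=1275392/172265] → run C
t=11: vr[C=4135424/523633 D=1650908672/175417055 G=1650908672/175417055 H=1275392/172265] → run H
t=12: vr[C=4135424/523633 D=1650908672/175417055 G=1650908672/175417055] → run C
t=13: vr[C=4404736/523633 D=1650908672/175417055 G=1650908672/175417055] → run C
t=14: vr[C=4674048/523633 D=1650908672/175417055 G=1650908672/175417055] → run C
t=15: vr[D=1650908672/175417055 G=1650908672/175417055] → run D
t=16: vr[D=2187108864/175417055 G=1650908672/175417055] → run G
t=17: vr[D=2187108864/175417055 G=2187108864/175417055] → run D
t=18: vr[D=2723309056/175417055 G=2187108864/175417055] → run G
t=19: vr[D=2723309056/175417055 G=2723309056/175417055] → run D
t=20: vr[D=3259509248/175417055 G=2723309056/175417055] → run G
t=21: vr[D=3259509248/175417055 G=3259509248/175417055] → run D
t=22: vr[D=759141888/35083411 G=3259509248/175417055] → run G
t=23: vr[D=759141888/35083411 G=759141888/35083411] → run D
t=24: vr[D=4331909632/175417055 G=759141888/35083411] → run G
t=25: vr[D=4331909632/175417055 G=4331909632/175417055] → run D
t=26: vr[D=4868109824/175417055 G=4331909632/175417055] → run G
t=27: vr[D=4868109824/175417055] → run D
t=28: (idle)
t=29: (idle)
t=30: (idle)
t=31: (idle)
t=32: (idle)
t=33: (idle)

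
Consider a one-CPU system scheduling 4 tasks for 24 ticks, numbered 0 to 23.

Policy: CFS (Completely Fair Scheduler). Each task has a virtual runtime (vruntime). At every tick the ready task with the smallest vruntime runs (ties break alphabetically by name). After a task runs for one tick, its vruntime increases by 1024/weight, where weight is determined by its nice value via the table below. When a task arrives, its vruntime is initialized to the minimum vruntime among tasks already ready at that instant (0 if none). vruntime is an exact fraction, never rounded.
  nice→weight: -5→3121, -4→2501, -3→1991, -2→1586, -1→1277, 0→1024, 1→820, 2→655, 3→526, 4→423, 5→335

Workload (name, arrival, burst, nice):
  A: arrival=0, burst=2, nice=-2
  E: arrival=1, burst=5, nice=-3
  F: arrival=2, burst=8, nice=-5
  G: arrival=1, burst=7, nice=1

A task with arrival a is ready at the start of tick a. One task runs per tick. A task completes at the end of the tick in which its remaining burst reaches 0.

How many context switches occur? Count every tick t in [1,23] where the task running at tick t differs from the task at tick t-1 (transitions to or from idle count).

context switches = 15

t=0: vr[A=0] → run A
t=1: vr[A=512/793 E=512/793 G=512/793] → run A
t=2: vr[E=512/793 F=512/793 G=512/793] → run E
t=3: vr[E=1831424/1578863 F=512/793 G=512/793] → run F
t=4: vr[E=1831424/1578863 F=2409984/2474953 G=512/793] → run G
t=5: vr[E=1831424/1578863 F=2409984/2474953 G=307968/162565] → run F
t=6: vr[E=1831424/1578863 F=3222016/2474953 G=307968/162565] → run E
t=7: vr[E=2643456/1578863 F=3222016/2474953 G=307968/162565] → run F
t=8: vr[E=2643456/1578863 F=4034048/2474953 G=307968/162565] → run F
t=9: vr[E=2643456/1578863 F=4846080/2474953 G=307968/162565] → run E
t=10: vr[E=3455488/1578863 F=4846080/2474953 G=307968/162565] → run G
t=11: vr[E=3455488/1578863 F=4846080/2474953 G=510976/162565] → run F
t=12: vr[E=3455488/1578863 F=5658112/2474953 G=510976/162565] → run E
t=13: vr[E=4267520/1578863 F=5658112/2474953 G=510976/162565] → run F
t=14: vr[E=4267520/1578863 F=6470144/2474953 G=510976/162565] → run F
t=15: vr[E=4267520/1578863 F=7282176/2474953 G=510976/162565] → run E
t=16: vr[F=7282176/2474953 G=510976/162565] → run F
t=17: vr[G=510976/162565] → run G
t=18: vr[G=713984/162565] → run G
t=19: vr[G=916992/162565] → run G
t=20: vr[G=224000/32513] → run G
t=21: vr[G=1323008/162565] → run G
t=22: (idle)
t=23: (idle)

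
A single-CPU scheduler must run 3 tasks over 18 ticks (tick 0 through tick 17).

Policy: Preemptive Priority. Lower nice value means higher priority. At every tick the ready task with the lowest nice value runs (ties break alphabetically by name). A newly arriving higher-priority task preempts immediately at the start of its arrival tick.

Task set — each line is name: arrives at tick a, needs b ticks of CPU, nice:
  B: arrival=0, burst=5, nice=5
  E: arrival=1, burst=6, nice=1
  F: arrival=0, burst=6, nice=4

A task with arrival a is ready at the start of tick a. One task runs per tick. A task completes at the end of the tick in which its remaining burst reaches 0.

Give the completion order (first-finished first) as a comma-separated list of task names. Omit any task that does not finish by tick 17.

t=0: ready={B,F} → run F
t=1: ready={B,E,F} → run E
t=2: ready={B,E,F} → run E
t=3: ready={B,E,F} → run E
t=4: ready={B,E,F} → run E
t=5: ready={B,E,F} → run E
t=6: ready={B,E,F} → run E
t=7: ready={B,F} → run F
t=8: ready={B,F} → run F
t=9: ready={B,F} → run F
t=10: ready={B,F} → run F
t=11: ready={B,F} → run F
t=12: ready={B} → run B
t=13: ready={B} → run B
t=14: ready={B} → run B
t=15: ready={B} → run B
t=16: ready={B} → run B
t=17: (idle)

completion order = E, F, B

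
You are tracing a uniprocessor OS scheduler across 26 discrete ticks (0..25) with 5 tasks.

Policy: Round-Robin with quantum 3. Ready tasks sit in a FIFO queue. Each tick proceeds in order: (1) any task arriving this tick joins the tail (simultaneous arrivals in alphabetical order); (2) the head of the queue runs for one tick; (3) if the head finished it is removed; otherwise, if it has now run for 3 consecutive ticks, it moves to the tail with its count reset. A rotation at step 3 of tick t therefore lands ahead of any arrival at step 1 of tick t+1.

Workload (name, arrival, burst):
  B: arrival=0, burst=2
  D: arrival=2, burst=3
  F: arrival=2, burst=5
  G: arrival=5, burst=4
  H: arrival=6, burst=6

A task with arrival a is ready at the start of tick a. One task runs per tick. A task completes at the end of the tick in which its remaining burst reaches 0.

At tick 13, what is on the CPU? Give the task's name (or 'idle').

t=0: queue=[B] q_used=0 → run B
t=1: queue=[B] q_used=1 → run B
t=2: queue=[D,F] q_used=0 → run D
t=3: queue=[D,F] q_used=1 → run D
t=4: queue=[D,F] q_used=2 → run D
t=5: queue=[F,G] q_used=0 → run F
t=6: queue=[F,G,H] q_used=1 → run F
t=7: queue=[F,G,H] q_used=2 → run F
t=8: queue=[G,H,F] q_used=0 → run G
t=9: queue=[G,H,F] q_used=1 → run G
t=10: queue=[G,H,F] q_used=2 → run G
t=11: queue=[H,F,G] q_used=0 → run H
t=12: queue=[H,F,G] q_used=1 → run H
t=13: queue=[H,F,G] q_used=2 → run H
t=14: queue=[F,G,H] q_used=0 → run F
t=15: queue=[F,G,H] q_used=1 → run F
t=16: queue=[G,H] q_used=0 → run G
t=17: queue=[H] q_used=0 → run H
t=18: queue=[H] q_used=1 → run H
t=19: queue=[H] q_used=2 → run H
t=20: (idle)
t=21: (idle)
t=22: (idle)
t=23: (idle)
t=24: (idle)
t=25: (idle)

running at tick 13 = H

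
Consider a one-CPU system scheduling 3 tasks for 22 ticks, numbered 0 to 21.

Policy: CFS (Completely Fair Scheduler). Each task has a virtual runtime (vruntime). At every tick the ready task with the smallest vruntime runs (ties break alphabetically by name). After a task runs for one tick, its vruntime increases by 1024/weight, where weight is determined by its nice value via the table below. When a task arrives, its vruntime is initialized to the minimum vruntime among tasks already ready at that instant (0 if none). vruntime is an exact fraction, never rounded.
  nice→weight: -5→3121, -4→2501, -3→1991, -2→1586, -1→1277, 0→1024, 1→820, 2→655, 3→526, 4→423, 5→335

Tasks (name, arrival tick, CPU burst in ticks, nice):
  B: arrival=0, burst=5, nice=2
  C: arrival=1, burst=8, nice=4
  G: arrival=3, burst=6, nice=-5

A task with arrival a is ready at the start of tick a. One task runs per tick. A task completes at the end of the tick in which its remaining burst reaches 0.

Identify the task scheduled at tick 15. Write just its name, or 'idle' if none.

t=0: vr[B=0] → run B
t=1: vr[B=1024/655 C=1024/655] → run B
t=2: vr[B=2048/655 C=1024/655] → run C
t=3: vr[B=2048/655 C=1103872/277065 G=2048/655] → run B
t=4: vr[B=3072/655 C=1103872/277065 G=2048/655] → run G
t=5: vr[B=3072/655 C=1103872/277065 G=7062528/2044255] → run G
t=6: vr[B=3072/655 C=1103872/277065 G=7733248/2044255] → run G
t=7: vr[B=3072/655 C=1103872/277065 G=8403968/2044255] → run C
t=8: vr[B=3072/655 C=1774592/277065 G=8403968/2044255] → run G
t=9: vr[B=3072/655 C=1774592/277065 G=9074688/2044255] → run G
t=10: vr[B=3072/655 C=1774592/277065 G=9745408/2044255] → run B
t=11: vr[B=4096/655 C=1774592/277065 G=9745408/2044255] → run G
t=12: vr[B=4096/655 C=1774592/277065] → run B
t=13: vr[C=1774592/277065] → run C
t=14: vr[C=815104/92355] → run C
t=15: vr[C=3116032/277065] → run C
t=16: vr[C=3786752/277065] → run C
t=17: vr[C=1485824/92355] → run C
t=18: vr[C=5128192/277065] → run C
t=19: (idle)
t=20: (idle)
t=21: (idle)

running at tick 15 = C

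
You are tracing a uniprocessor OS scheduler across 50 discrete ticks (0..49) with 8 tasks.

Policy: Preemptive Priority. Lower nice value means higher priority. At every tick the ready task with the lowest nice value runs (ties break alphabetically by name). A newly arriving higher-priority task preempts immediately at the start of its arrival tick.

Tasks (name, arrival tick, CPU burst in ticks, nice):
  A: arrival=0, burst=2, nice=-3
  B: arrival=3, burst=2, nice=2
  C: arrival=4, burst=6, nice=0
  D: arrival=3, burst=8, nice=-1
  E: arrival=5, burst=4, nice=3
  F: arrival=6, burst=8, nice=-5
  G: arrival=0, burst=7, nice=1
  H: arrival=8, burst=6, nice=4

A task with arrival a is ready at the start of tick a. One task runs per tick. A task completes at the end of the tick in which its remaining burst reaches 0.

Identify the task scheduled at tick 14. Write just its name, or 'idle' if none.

running at tick 14 = D

t=0: ready={A,G} → run A
t=1: ready={A,G} → run A
t=2: ready={G} → run G
t=3: ready={B,D,G} → run D
t=4: ready={B,C,D,G} → run D
t=5: ready={B,C,D,E,G} → run D
t=6: ready={B,C,D,E,F,G} → run F
t=7: ready={B,C,D,E,F,G} → run F
t=8: ready={B,C,D,E,F,G,H} → run F
t=9: ready={B,C,D,E,F,G,H} → run F
t=10: ready={B,C,D,E,F,G,H} → run F
t=11: ready={B,C,D,E,F,G,H} → run F
t=12: ready={B,C,D,E,F,G,H} → run F
t=13: ready={B,C,D,E,F,G,H} → run F
t=14: ready={B,C,D,E,G,H} → run D
t=15: ready={B,C,D,E,G,H} → run D
t=16: ready={B,C,D,E,G,H} → run D
t=17: ready={B,C,D,E,G,H} → run D
t=18: ready={B,C,D,E,G,H} → run D
t=19: ready={B,C,E,G,H} → run C
t=20: ready={B,C,E,G,H} → run C
t=21: ready={B,C,E,G,H} → run C
t=22: ready={B,C,E,G,H} → run C
t=23: ready={B,C,E,G,H} → run C
t=24: ready={B,C,E,G,H} → run C
t=25: ready={B,E,G,H} → run G
t=26: ready={B,E,G,H} → run G
t=27: ready={B,E,G,H} → run G
t=28: ready={B,E,G,H} → run G
t=29: ready={B,E,G,H} → run G
t=30: ready={B,E,G,H} → run G
t=31: ready={B,E,H} → run B
t=32: ready={B,E,H} → run B
t=33: ready={E,H} → run E
t=34: ready={E,H} → run E
t=35: ready={E,H} → run E
t=36: ready={E,H} → run E
t=37: ready={H} → run H
t=38: ready={H} → run H
t=39: ready={H} → run H
t=40: ready={H} → run H
t=41: ready={H} → run H
t=42: ready={H} → run H
t=43: (idle)
t=44: (idle)
t=45: (idle)
t=46: (idle)
t=47: (idle)
t=48: (idle)
t=49: (idle)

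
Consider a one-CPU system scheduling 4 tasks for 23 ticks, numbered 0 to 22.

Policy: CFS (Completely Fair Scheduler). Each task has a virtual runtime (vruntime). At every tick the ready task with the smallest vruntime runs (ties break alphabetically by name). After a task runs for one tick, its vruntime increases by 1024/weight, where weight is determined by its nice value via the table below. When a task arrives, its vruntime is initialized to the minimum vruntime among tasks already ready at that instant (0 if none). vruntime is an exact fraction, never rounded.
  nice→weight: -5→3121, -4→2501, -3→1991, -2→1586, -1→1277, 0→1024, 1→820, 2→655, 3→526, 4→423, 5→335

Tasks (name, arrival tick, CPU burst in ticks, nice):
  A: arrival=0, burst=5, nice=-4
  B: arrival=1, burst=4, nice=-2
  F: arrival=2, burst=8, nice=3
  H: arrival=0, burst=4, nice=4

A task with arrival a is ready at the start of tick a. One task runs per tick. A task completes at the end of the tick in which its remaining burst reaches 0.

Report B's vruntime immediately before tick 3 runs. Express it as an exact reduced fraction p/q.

t=0: vr[A=0 H=0] → run A
t=1: vr[A=1024/2501 B=0 H=0] → run B
t=2: vr[A=1024/2501 B=512/793 F=0 H=0] → run F
t=3: vr[A=1024/2501 B=512/793 F=512/263 H=0] → run H
t=4: vr[A=1024/2501 B=512/793 F=512/263 H=1024/423] → run A
t=5: vr[A=2048/2501 B=512/793 F=512/263 H=1024/423] → run B
t=6: vr[A=2048/2501 B=1024/793 F=512/263 H=1024/423] → run A
t=7: vr[A=3072/2501 B=1024/793 F=512/263 H=1024/423] → run A
t=8: vr[A=4096/2501 B=1024/793 F=512/263 H=1024/423] → run B
t=9: vr[A=4096/2501 B=1536/793 F=512/263 H=1024/423] → run A
t=10: vr[B=1536/793 F=512/263 H=1024/423] → run B
t=11: vr[F=512/263 H=1024/423] → run F
t=12: vr[F=1024/263 H=1024/423] → run H
t=13: vr[F=1024/263 H=2048/423] → run F
t=14: vr[F=1536/263 H=2048/423] → run H
t=15: vr[F=1536/263 H=1024/141] → run F
t=16: vr[F=2048/263 H=1024/141] → run H
t=17: vr[F=2048/263] → run F
t=18: vr[F=2560/263] → run F
t=19: vr[F=3072/263] → run F
t=20: vr[F=3584/263] → run F
t=21: (idle)
t=22: (idle)

vruntime(B, start of tick 3) = 512/793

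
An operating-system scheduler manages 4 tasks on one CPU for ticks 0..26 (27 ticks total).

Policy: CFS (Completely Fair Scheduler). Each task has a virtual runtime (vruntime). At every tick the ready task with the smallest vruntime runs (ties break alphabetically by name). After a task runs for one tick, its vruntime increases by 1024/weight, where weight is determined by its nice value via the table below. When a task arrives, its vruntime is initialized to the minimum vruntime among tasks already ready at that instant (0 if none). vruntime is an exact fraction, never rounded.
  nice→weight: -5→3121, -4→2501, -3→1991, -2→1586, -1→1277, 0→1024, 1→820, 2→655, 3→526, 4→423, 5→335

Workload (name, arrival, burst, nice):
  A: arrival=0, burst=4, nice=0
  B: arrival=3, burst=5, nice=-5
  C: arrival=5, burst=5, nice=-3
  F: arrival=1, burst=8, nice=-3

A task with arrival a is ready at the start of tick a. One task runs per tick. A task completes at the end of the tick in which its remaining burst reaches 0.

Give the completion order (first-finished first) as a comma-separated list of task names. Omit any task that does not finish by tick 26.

t=0: vr[A=0] → run A
t=1: vr[A=1 F=1] → run A
t=2: vr[A=2 F=1] → run F
t=3: vr[A=2 B=3015/1991 F=3015/1991] → run B
t=4: vr[A=2 B=11448599/6213911 F=3015/1991] → run F
t=5: vr[A=2 B=11448599/6213911 C=11448599/6213911 F=4039/1991] → run B
t=6: vr[A=2 B=13487383/6213911 C=11448599/6213911 F=4039/1991] → run C
t=7: vr[A=2 B=13487383/6213911 C=14644503/6213911 F=4039/1991] → run A
t=8: vr[A=3 B=13487383/6213911 C=14644503/6213911 F=4039/1991] → run F
t=9: vr[A=3 B=13487383/6213911 C=14644503/6213911 F=5063/1991] → run B
t=10: vr[A=3 B=15526167/6213911 C=14644503/6213911 F=5063/1991] → run C
t=11: vr[A=3 B=15526167/6213911 C=17840407/6213911 F=5063/1991] → run B
t=12: vr[A=3 B=17564951/6213911 C=17840407/6213911 F=5063/1991] → run F
t=13: vr[A=3 B=17564951/6213911 C=17840407/6213911 F=6087/1991] → run B
t=14: vr[A=3 C=17840407/6213911 F=6087/1991] → run C
t=15: vr[A=3 C=21036311/6213911 F=6087/1991] → run A
t=16: vr[C=21036311/6213911 F=6087/1991] → run F
t=17: vr[C=21036311/6213911 F=7111/1991] → run C
t=18: vr[C=24232215/6213911 F=7111/1991] → run F
t=19: vr[C=24232215/6213911 F=8135/1991] → run C
t=20: vr[F=8135/1991] → run F
t=21: vr[F=9159/1991] → run F
t=22: (idle)
t=23: (idle)
t=24: (idle)
t=25: (idle)
t=26: (idle)

completion order = B, A, C, F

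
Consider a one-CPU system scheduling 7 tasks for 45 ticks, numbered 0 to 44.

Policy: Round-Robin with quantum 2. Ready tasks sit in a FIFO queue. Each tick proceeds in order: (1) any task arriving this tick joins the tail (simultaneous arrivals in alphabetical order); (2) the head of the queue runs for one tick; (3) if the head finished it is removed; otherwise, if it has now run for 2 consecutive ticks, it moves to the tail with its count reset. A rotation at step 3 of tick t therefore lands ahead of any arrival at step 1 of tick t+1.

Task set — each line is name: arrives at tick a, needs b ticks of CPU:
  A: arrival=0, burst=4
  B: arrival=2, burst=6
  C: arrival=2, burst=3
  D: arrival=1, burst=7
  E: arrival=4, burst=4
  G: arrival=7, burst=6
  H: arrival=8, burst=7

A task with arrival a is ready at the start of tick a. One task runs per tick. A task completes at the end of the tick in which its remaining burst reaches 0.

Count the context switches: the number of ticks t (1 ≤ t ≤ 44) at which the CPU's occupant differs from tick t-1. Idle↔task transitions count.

t=0: queue=[A] q_used=0 → run A
t=1: queue=[A,D] q_used=1 → run A
t=2: queue=[D,A,B,C] q_used=0 → run D
t=3: queue=[D,A,B,C] q_used=1 → run D
t=4: queue=[A,B,C,D,E] q_used=0 → run A
t=5: queue=[A,B,C,D,E] q_used=1 → run A
t=6: queue=[B,C,D,E] q_used=0 → run B
t=7: queue=[B,C,D,E,G] q_used=1 → run B
t=8: queue=[C,D,E,G,B,H] q_used=0 → run C
t=9: queue=[C,D,E,G,B,H] q_used=1 → run C
t=10: queue=[D,E,G,B,H,C] q_used=0 → run D
t=11: queue=[D,E,G,B,H,C] q_used=1 → run D
t=12: queue=[E,G,B,H,C,D] q_used=0 → run E
t=13: queue=[E,G,B,H,C,D] q_used=1 → run E
t=14: queue=[G,B,H,C,D,E] q_used=0 → run G
t=15: queue=[G,B,H,C,D,E] q_used=1 → run G
t=16: queue=[B,H,C,D,E,G] q_used=0 → run B
t=17: queue=[B,H,C,D,E,G] q_used=1 → run B
t=18: queue=[H,C,D,E,G,B] q_used=0 → run H
t=19: queue=[H,C,D,E,G,B] q_used=1 → run H
t=20: queue=[C,D,E,G,B,H] q_used=0 → run C
t=21: queue=[D,E,G,B,H] q_used=0 → run D
t=22: queue=[D,E,G,B,H] q_used=1 → run D
t=23: queue=[E,G,B,H,D] q_used=0 → run E
t=24: queue=[E,G,B,H,D] q_used=1 → run E
t=25: queue=[G,B,H,D] q_used=0 → run G
t=26: queue=[G,B,H,D] q_used=1 → run G
t=27: queue=[B,H,D,G] q_used=0 → run B
t=28: queue=[B,H,D,G] q_used=1 → run B
t=29: queue=[H,D,G] q_used=0 → run H
t=30: queue=[H,D,G] q_used=1 → run H
t=31: queue=[D,G,H] q_used=0 → run D
t=32: queue=[G,H] q_used=0 → run G
t=33: queue=[G,H] q_used=1 → run G
t=34: queue=[H] q_used=0 → run H
t=35: queue=[H] q_used=1 → run H
t=36: queue=[H] q_used=0 → run H
t=37: (idle)
t=38: (idle)
t=39: (idle)
t=40: (idle)
t=41: (idle)
t=42: (idle)
t=43: (idle)
t=44: (idle)

context switches = 19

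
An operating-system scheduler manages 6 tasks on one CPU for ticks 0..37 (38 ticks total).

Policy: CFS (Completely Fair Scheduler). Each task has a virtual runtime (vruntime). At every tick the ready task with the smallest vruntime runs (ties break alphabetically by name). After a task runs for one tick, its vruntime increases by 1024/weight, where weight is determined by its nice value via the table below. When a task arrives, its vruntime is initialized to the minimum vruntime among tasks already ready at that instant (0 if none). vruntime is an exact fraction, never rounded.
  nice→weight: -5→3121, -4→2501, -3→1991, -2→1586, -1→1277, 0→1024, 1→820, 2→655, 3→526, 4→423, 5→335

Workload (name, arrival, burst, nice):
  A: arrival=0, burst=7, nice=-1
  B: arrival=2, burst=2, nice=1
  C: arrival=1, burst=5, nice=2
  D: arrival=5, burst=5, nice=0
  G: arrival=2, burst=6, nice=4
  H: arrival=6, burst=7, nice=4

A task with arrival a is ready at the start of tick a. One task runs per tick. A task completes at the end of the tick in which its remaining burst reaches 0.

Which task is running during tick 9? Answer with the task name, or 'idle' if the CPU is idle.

t=0: vr[A=0] → run A
t=1: vr[A=1024/1277 C=1024/1277] → run A
t=2: vr[A=2048/1277 B=1024/1277 C=1024/1277 G=1024/1277] → run B
t=3: vr[A=2048/1277 B=536832/261785 C=1024/1277 G=1024/1277] → run C
t=4: vr[A=2048/1277 B=536832/261785 C=1978368/836435 G=1024/1277] → run G
t=5: vr[A=2048/1277 B=536832/261785 C=1978368/836435 D=2048/1277 G=1740800/540171] → run A
t=6: vr[A=3072/1277 B=536832/261785 C=1978368/836435 D=2048/1277 G=1740800/540171 H=2048/1277] → run D
t=7: vr[A=3072/1277 B=536832/261785 C=1978368/836435 D=3325/1277 G=1740800/540171 H=2048/1277] → run H
t=8: vr[A=3072/1277 B=536832/261785 C=1978368/836435 D=3325/1277 G=1740800/540171 H=2173952/540171] → run B
t=9: vr[A=3072/1277 C=1978368/836435 D=3325/1277 G=1740800/540171 H=2173952/540171] → run C
t=10: vr[A=3072/1277 C=3286016/836435 D=3325/1277 G=1740800/540171 H=2173952/540171] → run A
t=11: vr[A=4096/1277 C=3286016/836435 D=3325/1277 G=1740800/540171 H=2173952/540171] → run D
t=12: vr[A=4096/1277 C=3286016/836435 D=4602/1277 G=1740800/540171 H=2173952/540171] → run A
t=13: vr[A=5120/1277 C=3286016/836435 D=4602/1277 G=1740800/540171 H=2173952/540171] → run G
t=14: vr[A=5120/1277 C=3286016/836435 D=4602/1277 G=3048448/540171 H=2173952/540171] → run D
t=15: vr[A=5120/1277 C=3286016/836435 D=5879/1277 G=3048448/540171 H=2173952/540171] → run C
t=16: vr[A=5120/1277 C=4593664/836435 D=5879/1277 G=3048448/540171 H=2173952/540171] → run A
t=17: vr[A=6144/1277 C=4593664/836435 D=5879/1277 G=3048448/540171 H=2173952/540171] → run H
t=18: vr[A=6144/1277 C=4593664/836435 D=5879/1277 G=3048448/540171 H=3481600/540171] → run D
t=19: vr[A=6144/1277 C=4593664/836435 D=7156/1277 G=3048448/540171 H=3481600/540171] → run A
t=20: vr[C=4593664/836435 D=7156/1277 G=3048448/540171 H=3481600/540171] → run C
t=21: vr[C=5901312/836435 D=7156/1277 G=3048448/540171 H=3481600/540171] → run D
t=22: vr[C=5901312/836435 G=3048448/540171 H=3481600/540171] → run G
t=23: vr[C=5901312/836435 G=1452032/180057 H=3481600/540171] → run H
t=24: vr[C=5901312/836435 G=1452032/180057 H=1596416/180057] → run C
t=25: vr[G=1452032/180057 H=1596416/180057] → run G
t=26: vr[G=5663744/540171 H=1596416/180057] → run H
t=27: vr[G=5663744/540171 H=6096896/540171] → run G
t=28: vr[G=6971392/540171 H=6096896/540171] → run H
t=29: vr[G=6971392/540171 H=7404544/540171] → run G
t=30: vr[H=7404544/540171] → run H
t=31: vr[H=2904064/180057] → run H
t=32: (idle)
t=33: (idle)
t=34: (idle)
t=35: (idle)
t=36: (idle)
t=37: (idle)

running at tick 9 = C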